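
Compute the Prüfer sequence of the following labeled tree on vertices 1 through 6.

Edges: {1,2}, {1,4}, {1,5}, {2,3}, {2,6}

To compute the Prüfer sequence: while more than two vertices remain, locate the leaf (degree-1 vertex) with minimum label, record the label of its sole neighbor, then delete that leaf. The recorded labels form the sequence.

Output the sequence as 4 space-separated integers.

Answer: 2 1 1 2

Derivation:
Step 1: leaves = {3,4,5,6}. Remove smallest leaf 3, emit neighbor 2.
Step 2: leaves = {4,5,6}. Remove smallest leaf 4, emit neighbor 1.
Step 3: leaves = {5,6}. Remove smallest leaf 5, emit neighbor 1.
Step 4: leaves = {1,6}. Remove smallest leaf 1, emit neighbor 2.
Done: 2 vertices remain (2, 6). Sequence = [2 1 1 2]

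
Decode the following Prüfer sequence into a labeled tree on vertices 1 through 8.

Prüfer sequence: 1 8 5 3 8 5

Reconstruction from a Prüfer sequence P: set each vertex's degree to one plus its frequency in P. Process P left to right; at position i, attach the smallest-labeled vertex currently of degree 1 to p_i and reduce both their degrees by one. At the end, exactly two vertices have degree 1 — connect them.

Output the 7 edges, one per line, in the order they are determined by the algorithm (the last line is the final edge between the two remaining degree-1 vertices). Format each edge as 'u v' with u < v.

Initial degrees: {1:2, 2:1, 3:2, 4:1, 5:3, 6:1, 7:1, 8:3}
Step 1: smallest deg-1 vertex = 2, p_1 = 1. Add edge {1,2}. Now deg[2]=0, deg[1]=1.
Step 2: smallest deg-1 vertex = 1, p_2 = 8. Add edge {1,8}. Now deg[1]=0, deg[8]=2.
Step 3: smallest deg-1 vertex = 4, p_3 = 5. Add edge {4,5}. Now deg[4]=0, deg[5]=2.
Step 4: smallest deg-1 vertex = 6, p_4 = 3. Add edge {3,6}. Now deg[6]=0, deg[3]=1.
Step 5: smallest deg-1 vertex = 3, p_5 = 8. Add edge {3,8}. Now deg[3]=0, deg[8]=1.
Step 6: smallest deg-1 vertex = 7, p_6 = 5. Add edge {5,7}. Now deg[7]=0, deg[5]=1.
Final: two remaining deg-1 vertices are 5, 8. Add edge {5,8}.

Answer: 1 2
1 8
4 5
3 6
3 8
5 7
5 8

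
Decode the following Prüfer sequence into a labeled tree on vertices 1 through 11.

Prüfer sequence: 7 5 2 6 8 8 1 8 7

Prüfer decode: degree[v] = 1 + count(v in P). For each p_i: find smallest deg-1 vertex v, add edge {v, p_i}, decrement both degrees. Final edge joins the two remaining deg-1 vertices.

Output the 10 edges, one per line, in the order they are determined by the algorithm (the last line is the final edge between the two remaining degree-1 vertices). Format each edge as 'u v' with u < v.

Initial degrees: {1:2, 2:2, 3:1, 4:1, 5:2, 6:2, 7:3, 8:4, 9:1, 10:1, 11:1}
Step 1: smallest deg-1 vertex = 3, p_1 = 7. Add edge {3,7}. Now deg[3]=0, deg[7]=2.
Step 2: smallest deg-1 vertex = 4, p_2 = 5. Add edge {4,5}. Now deg[4]=0, deg[5]=1.
Step 3: smallest deg-1 vertex = 5, p_3 = 2. Add edge {2,5}. Now deg[5]=0, deg[2]=1.
Step 4: smallest deg-1 vertex = 2, p_4 = 6. Add edge {2,6}. Now deg[2]=0, deg[6]=1.
Step 5: smallest deg-1 vertex = 6, p_5 = 8. Add edge {6,8}. Now deg[6]=0, deg[8]=3.
Step 6: smallest deg-1 vertex = 9, p_6 = 8. Add edge {8,9}. Now deg[9]=0, deg[8]=2.
Step 7: smallest deg-1 vertex = 10, p_7 = 1. Add edge {1,10}. Now deg[10]=0, deg[1]=1.
Step 8: smallest deg-1 vertex = 1, p_8 = 8. Add edge {1,8}. Now deg[1]=0, deg[8]=1.
Step 9: smallest deg-1 vertex = 8, p_9 = 7. Add edge {7,8}. Now deg[8]=0, deg[7]=1.
Final: two remaining deg-1 vertices are 7, 11. Add edge {7,11}.

Answer: 3 7
4 5
2 5
2 6
6 8
8 9
1 10
1 8
7 8
7 11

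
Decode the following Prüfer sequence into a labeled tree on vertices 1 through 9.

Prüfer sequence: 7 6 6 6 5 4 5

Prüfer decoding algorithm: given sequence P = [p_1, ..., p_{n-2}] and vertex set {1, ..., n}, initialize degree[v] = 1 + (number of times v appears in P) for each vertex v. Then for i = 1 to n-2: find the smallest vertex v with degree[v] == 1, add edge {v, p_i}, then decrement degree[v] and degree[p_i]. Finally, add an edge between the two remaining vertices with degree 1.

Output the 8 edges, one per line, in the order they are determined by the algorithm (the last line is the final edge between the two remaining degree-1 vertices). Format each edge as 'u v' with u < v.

Answer: 1 7
2 6
3 6
6 7
5 6
4 8
4 5
5 9

Derivation:
Initial degrees: {1:1, 2:1, 3:1, 4:2, 5:3, 6:4, 7:2, 8:1, 9:1}
Step 1: smallest deg-1 vertex = 1, p_1 = 7. Add edge {1,7}. Now deg[1]=0, deg[7]=1.
Step 2: smallest deg-1 vertex = 2, p_2 = 6. Add edge {2,6}. Now deg[2]=0, deg[6]=3.
Step 3: smallest deg-1 vertex = 3, p_3 = 6. Add edge {3,6}. Now deg[3]=0, deg[6]=2.
Step 4: smallest deg-1 vertex = 7, p_4 = 6. Add edge {6,7}. Now deg[7]=0, deg[6]=1.
Step 5: smallest deg-1 vertex = 6, p_5 = 5. Add edge {5,6}. Now deg[6]=0, deg[5]=2.
Step 6: smallest deg-1 vertex = 8, p_6 = 4. Add edge {4,8}. Now deg[8]=0, deg[4]=1.
Step 7: smallest deg-1 vertex = 4, p_7 = 5. Add edge {4,5}. Now deg[4]=0, deg[5]=1.
Final: two remaining deg-1 vertices are 5, 9. Add edge {5,9}.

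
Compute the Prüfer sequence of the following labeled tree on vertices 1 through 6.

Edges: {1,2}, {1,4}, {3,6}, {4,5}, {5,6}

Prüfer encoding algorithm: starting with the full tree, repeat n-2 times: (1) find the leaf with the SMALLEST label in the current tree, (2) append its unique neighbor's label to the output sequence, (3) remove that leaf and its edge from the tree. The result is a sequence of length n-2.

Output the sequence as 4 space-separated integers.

Step 1: leaves = {2,3}. Remove smallest leaf 2, emit neighbor 1.
Step 2: leaves = {1,3}. Remove smallest leaf 1, emit neighbor 4.
Step 3: leaves = {3,4}. Remove smallest leaf 3, emit neighbor 6.
Step 4: leaves = {4,6}. Remove smallest leaf 4, emit neighbor 5.
Done: 2 vertices remain (5, 6). Sequence = [1 4 6 5]

Answer: 1 4 6 5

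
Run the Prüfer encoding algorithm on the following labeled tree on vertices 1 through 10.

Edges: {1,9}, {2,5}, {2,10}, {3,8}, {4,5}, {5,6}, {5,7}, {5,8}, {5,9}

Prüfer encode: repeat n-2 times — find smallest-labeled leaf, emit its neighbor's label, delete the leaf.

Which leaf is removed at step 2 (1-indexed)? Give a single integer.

Answer: 3

Derivation:
Step 1: current leaves = {1,3,4,6,7,10}. Remove leaf 1 (neighbor: 9).
Step 2: current leaves = {3,4,6,7,9,10}. Remove leaf 3 (neighbor: 8).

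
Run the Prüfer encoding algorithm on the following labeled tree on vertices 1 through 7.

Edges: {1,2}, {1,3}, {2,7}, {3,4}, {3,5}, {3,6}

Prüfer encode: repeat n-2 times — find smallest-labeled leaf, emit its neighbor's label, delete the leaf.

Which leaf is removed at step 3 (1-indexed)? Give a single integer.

Step 1: current leaves = {4,5,6,7}. Remove leaf 4 (neighbor: 3).
Step 2: current leaves = {5,6,7}. Remove leaf 5 (neighbor: 3).
Step 3: current leaves = {6,7}. Remove leaf 6 (neighbor: 3).

Answer: 6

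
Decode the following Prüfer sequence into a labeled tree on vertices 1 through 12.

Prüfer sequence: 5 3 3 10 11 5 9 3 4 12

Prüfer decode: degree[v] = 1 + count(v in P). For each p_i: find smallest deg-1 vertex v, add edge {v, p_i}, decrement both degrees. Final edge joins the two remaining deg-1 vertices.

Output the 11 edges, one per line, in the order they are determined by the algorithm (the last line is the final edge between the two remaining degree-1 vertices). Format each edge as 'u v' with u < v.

Answer: 1 5
2 3
3 6
7 10
8 11
5 10
5 9
3 9
3 4
4 12
11 12

Derivation:
Initial degrees: {1:1, 2:1, 3:4, 4:2, 5:3, 6:1, 7:1, 8:1, 9:2, 10:2, 11:2, 12:2}
Step 1: smallest deg-1 vertex = 1, p_1 = 5. Add edge {1,5}. Now deg[1]=0, deg[5]=2.
Step 2: smallest deg-1 vertex = 2, p_2 = 3. Add edge {2,3}. Now deg[2]=0, deg[3]=3.
Step 3: smallest deg-1 vertex = 6, p_3 = 3. Add edge {3,6}. Now deg[6]=0, deg[3]=2.
Step 4: smallest deg-1 vertex = 7, p_4 = 10. Add edge {7,10}. Now deg[7]=0, deg[10]=1.
Step 5: smallest deg-1 vertex = 8, p_5 = 11. Add edge {8,11}. Now deg[8]=0, deg[11]=1.
Step 6: smallest deg-1 vertex = 10, p_6 = 5. Add edge {5,10}. Now deg[10]=0, deg[5]=1.
Step 7: smallest deg-1 vertex = 5, p_7 = 9. Add edge {5,9}. Now deg[5]=0, deg[9]=1.
Step 8: smallest deg-1 vertex = 9, p_8 = 3. Add edge {3,9}. Now deg[9]=0, deg[3]=1.
Step 9: smallest deg-1 vertex = 3, p_9 = 4. Add edge {3,4}. Now deg[3]=0, deg[4]=1.
Step 10: smallest deg-1 vertex = 4, p_10 = 12. Add edge {4,12}. Now deg[4]=0, deg[12]=1.
Final: two remaining deg-1 vertices are 11, 12. Add edge {11,12}.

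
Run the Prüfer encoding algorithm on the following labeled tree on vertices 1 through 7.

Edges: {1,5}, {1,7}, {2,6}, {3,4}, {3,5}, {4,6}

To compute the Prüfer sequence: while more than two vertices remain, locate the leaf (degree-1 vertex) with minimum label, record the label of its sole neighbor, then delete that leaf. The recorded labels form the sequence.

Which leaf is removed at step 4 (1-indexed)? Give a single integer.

Answer: 3

Derivation:
Step 1: current leaves = {2,7}. Remove leaf 2 (neighbor: 6).
Step 2: current leaves = {6,7}. Remove leaf 6 (neighbor: 4).
Step 3: current leaves = {4,7}. Remove leaf 4 (neighbor: 3).
Step 4: current leaves = {3,7}. Remove leaf 3 (neighbor: 5).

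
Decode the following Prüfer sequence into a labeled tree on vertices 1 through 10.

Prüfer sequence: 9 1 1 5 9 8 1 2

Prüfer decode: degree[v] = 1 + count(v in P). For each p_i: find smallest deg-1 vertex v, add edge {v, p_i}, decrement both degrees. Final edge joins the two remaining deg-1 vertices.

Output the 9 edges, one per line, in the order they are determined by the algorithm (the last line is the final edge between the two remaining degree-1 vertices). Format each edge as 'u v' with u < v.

Answer: 3 9
1 4
1 6
5 7
5 9
8 9
1 8
1 2
2 10

Derivation:
Initial degrees: {1:4, 2:2, 3:1, 4:1, 5:2, 6:1, 7:1, 8:2, 9:3, 10:1}
Step 1: smallest deg-1 vertex = 3, p_1 = 9. Add edge {3,9}. Now deg[3]=0, deg[9]=2.
Step 2: smallest deg-1 vertex = 4, p_2 = 1. Add edge {1,4}. Now deg[4]=0, deg[1]=3.
Step 3: smallest deg-1 vertex = 6, p_3 = 1. Add edge {1,6}. Now deg[6]=0, deg[1]=2.
Step 4: smallest deg-1 vertex = 7, p_4 = 5. Add edge {5,7}. Now deg[7]=0, deg[5]=1.
Step 5: smallest deg-1 vertex = 5, p_5 = 9. Add edge {5,9}. Now deg[5]=0, deg[9]=1.
Step 6: smallest deg-1 vertex = 9, p_6 = 8. Add edge {8,9}. Now deg[9]=0, deg[8]=1.
Step 7: smallest deg-1 vertex = 8, p_7 = 1. Add edge {1,8}. Now deg[8]=0, deg[1]=1.
Step 8: smallest deg-1 vertex = 1, p_8 = 2. Add edge {1,2}. Now deg[1]=0, deg[2]=1.
Final: two remaining deg-1 vertices are 2, 10. Add edge {2,10}.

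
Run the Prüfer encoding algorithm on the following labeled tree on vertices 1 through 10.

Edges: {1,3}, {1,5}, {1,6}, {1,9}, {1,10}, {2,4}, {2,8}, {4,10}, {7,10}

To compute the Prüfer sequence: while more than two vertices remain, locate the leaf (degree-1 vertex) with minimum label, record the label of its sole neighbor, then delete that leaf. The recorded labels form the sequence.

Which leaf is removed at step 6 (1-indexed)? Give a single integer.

Step 1: current leaves = {3,5,6,7,8,9}. Remove leaf 3 (neighbor: 1).
Step 2: current leaves = {5,6,7,8,9}. Remove leaf 5 (neighbor: 1).
Step 3: current leaves = {6,7,8,9}. Remove leaf 6 (neighbor: 1).
Step 4: current leaves = {7,8,9}. Remove leaf 7 (neighbor: 10).
Step 5: current leaves = {8,9}. Remove leaf 8 (neighbor: 2).
Step 6: current leaves = {2,9}. Remove leaf 2 (neighbor: 4).

Answer: 2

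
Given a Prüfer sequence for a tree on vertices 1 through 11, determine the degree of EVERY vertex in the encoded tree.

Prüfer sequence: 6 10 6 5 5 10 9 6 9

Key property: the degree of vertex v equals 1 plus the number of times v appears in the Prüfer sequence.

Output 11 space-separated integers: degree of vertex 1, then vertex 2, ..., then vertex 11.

Answer: 1 1 1 1 3 4 1 1 3 3 1

Derivation:
p_1 = 6: count[6] becomes 1
p_2 = 10: count[10] becomes 1
p_3 = 6: count[6] becomes 2
p_4 = 5: count[5] becomes 1
p_5 = 5: count[5] becomes 2
p_6 = 10: count[10] becomes 2
p_7 = 9: count[9] becomes 1
p_8 = 6: count[6] becomes 3
p_9 = 9: count[9] becomes 2
Degrees (1 + count): deg[1]=1+0=1, deg[2]=1+0=1, deg[3]=1+0=1, deg[4]=1+0=1, deg[5]=1+2=3, deg[6]=1+3=4, deg[7]=1+0=1, deg[8]=1+0=1, deg[9]=1+2=3, deg[10]=1+2=3, deg[11]=1+0=1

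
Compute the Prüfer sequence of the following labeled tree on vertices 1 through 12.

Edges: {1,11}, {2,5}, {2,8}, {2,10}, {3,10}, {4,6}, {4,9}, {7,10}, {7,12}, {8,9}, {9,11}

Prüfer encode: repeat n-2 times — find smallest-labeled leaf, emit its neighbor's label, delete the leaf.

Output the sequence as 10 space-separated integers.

Answer: 11 10 2 4 9 9 8 2 10 7

Derivation:
Step 1: leaves = {1,3,5,6,12}. Remove smallest leaf 1, emit neighbor 11.
Step 2: leaves = {3,5,6,11,12}. Remove smallest leaf 3, emit neighbor 10.
Step 3: leaves = {5,6,11,12}. Remove smallest leaf 5, emit neighbor 2.
Step 4: leaves = {6,11,12}. Remove smallest leaf 6, emit neighbor 4.
Step 5: leaves = {4,11,12}. Remove smallest leaf 4, emit neighbor 9.
Step 6: leaves = {11,12}. Remove smallest leaf 11, emit neighbor 9.
Step 7: leaves = {9,12}. Remove smallest leaf 9, emit neighbor 8.
Step 8: leaves = {8,12}. Remove smallest leaf 8, emit neighbor 2.
Step 9: leaves = {2,12}. Remove smallest leaf 2, emit neighbor 10.
Step 10: leaves = {10,12}. Remove smallest leaf 10, emit neighbor 7.
Done: 2 vertices remain (7, 12). Sequence = [11 10 2 4 9 9 8 2 10 7]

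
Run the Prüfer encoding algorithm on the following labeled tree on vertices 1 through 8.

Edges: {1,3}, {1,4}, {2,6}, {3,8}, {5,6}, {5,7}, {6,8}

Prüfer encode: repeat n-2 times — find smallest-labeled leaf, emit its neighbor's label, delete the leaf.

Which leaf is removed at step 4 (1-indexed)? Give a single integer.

Answer: 3

Derivation:
Step 1: current leaves = {2,4,7}. Remove leaf 2 (neighbor: 6).
Step 2: current leaves = {4,7}. Remove leaf 4 (neighbor: 1).
Step 3: current leaves = {1,7}. Remove leaf 1 (neighbor: 3).
Step 4: current leaves = {3,7}. Remove leaf 3 (neighbor: 8).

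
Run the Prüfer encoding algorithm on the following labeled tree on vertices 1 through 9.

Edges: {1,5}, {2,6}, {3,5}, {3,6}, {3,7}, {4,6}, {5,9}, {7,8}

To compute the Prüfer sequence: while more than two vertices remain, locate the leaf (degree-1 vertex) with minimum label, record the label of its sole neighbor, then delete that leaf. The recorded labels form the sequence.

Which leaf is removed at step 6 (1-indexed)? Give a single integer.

Answer: 7

Derivation:
Step 1: current leaves = {1,2,4,8,9}. Remove leaf 1 (neighbor: 5).
Step 2: current leaves = {2,4,8,9}. Remove leaf 2 (neighbor: 6).
Step 3: current leaves = {4,8,9}. Remove leaf 4 (neighbor: 6).
Step 4: current leaves = {6,8,9}. Remove leaf 6 (neighbor: 3).
Step 5: current leaves = {8,9}. Remove leaf 8 (neighbor: 7).
Step 6: current leaves = {7,9}. Remove leaf 7 (neighbor: 3).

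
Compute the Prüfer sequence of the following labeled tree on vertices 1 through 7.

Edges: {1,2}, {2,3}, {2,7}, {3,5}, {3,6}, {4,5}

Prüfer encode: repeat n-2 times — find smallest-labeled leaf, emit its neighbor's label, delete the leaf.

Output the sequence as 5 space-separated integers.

Step 1: leaves = {1,4,6,7}. Remove smallest leaf 1, emit neighbor 2.
Step 2: leaves = {4,6,7}. Remove smallest leaf 4, emit neighbor 5.
Step 3: leaves = {5,6,7}. Remove smallest leaf 5, emit neighbor 3.
Step 4: leaves = {6,7}. Remove smallest leaf 6, emit neighbor 3.
Step 5: leaves = {3,7}. Remove smallest leaf 3, emit neighbor 2.
Done: 2 vertices remain (2, 7). Sequence = [2 5 3 3 2]

Answer: 2 5 3 3 2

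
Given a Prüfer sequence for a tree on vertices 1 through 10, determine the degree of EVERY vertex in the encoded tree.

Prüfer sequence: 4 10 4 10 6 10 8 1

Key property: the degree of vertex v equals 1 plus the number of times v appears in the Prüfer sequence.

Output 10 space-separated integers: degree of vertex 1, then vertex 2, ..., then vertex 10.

p_1 = 4: count[4] becomes 1
p_2 = 10: count[10] becomes 1
p_3 = 4: count[4] becomes 2
p_4 = 10: count[10] becomes 2
p_5 = 6: count[6] becomes 1
p_6 = 10: count[10] becomes 3
p_7 = 8: count[8] becomes 1
p_8 = 1: count[1] becomes 1
Degrees (1 + count): deg[1]=1+1=2, deg[2]=1+0=1, deg[3]=1+0=1, deg[4]=1+2=3, deg[5]=1+0=1, deg[6]=1+1=2, deg[7]=1+0=1, deg[8]=1+1=2, deg[9]=1+0=1, deg[10]=1+3=4

Answer: 2 1 1 3 1 2 1 2 1 4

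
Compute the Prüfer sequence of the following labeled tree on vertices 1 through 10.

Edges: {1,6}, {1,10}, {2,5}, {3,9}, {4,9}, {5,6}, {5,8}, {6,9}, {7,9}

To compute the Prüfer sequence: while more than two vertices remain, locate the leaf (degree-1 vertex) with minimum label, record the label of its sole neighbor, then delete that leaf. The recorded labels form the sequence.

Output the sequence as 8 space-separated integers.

Answer: 5 9 9 9 5 6 6 1

Derivation:
Step 1: leaves = {2,3,4,7,8,10}. Remove smallest leaf 2, emit neighbor 5.
Step 2: leaves = {3,4,7,8,10}. Remove smallest leaf 3, emit neighbor 9.
Step 3: leaves = {4,7,8,10}. Remove smallest leaf 4, emit neighbor 9.
Step 4: leaves = {7,8,10}. Remove smallest leaf 7, emit neighbor 9.
Step 5: leaves = {8,9,10}. Remove smallest leaf 8, emit neighbor 5.
Step 6: leaves = {5,9,10}. Remove smallest leaf 5, emit neighbor 6.
Step 7: leaves = {9,10}. Remove smallest leaf 9, emit neighbor 6.
Step 8: leaves = {6,10}. Remove smallest leaf 6, emit neighbor 1.
Done: 2 vertices remain (1, 10). Sequence = [5 9 9 9 5 6 6 1]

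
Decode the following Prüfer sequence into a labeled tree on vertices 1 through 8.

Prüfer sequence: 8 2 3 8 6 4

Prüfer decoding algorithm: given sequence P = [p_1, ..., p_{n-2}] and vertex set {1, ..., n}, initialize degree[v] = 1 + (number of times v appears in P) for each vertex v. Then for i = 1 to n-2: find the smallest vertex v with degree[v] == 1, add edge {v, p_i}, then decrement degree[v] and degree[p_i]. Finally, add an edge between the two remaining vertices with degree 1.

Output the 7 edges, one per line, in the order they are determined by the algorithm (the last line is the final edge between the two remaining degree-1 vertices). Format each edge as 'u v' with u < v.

Initial degrees: {1:1, 2:2, 3:2, 4:2, 5:1, 6:2, 7:1, 8:3}
Step 1: smallest deg-1 vertex = 1, p_1 = 8. Add edge {1,8}. Now deg[1]=0, deg[8]=2.
Step 2: smallest deg-1 vertex = 5, p_2 = 2. Add edge {2,5}. Now deg[5]=0, deg[2]=1.
Step 3: smallest deg-1 vertex = 2, p_3 = 3. Add edge {2,3}. Now deg[2]=0, deg[3]=1.
Step 4: smallest deg-1 vertex = 3, p_4 = 8. Add edge {3,8}. Now deg[3]=0, deg[8]=1.
Step 5: smallest deg-1 vertex = 7, p_5 = 6. Add edge {6,7}. Now deg[7]=0, deg[6]=1.
Step 6: smallest deg-1 vertex = 6, p_6 = 4. Add edge {4,6}. Now deg[6]=0, deg[4]=1.
Final: two remaining deg-1 vertices are 4, 8. Add edge {4,8}.

Answer: 1 8
2 5
2 3
3 8
6 7
4 6
4 8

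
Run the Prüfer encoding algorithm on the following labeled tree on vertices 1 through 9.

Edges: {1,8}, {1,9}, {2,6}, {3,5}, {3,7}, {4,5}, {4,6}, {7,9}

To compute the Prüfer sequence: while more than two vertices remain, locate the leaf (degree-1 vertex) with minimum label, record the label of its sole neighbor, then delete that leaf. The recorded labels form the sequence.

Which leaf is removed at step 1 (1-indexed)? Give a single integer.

Step 1: current leaves = {2,8}. Remove leaf 2 (neighbor: 6).

Answer: 2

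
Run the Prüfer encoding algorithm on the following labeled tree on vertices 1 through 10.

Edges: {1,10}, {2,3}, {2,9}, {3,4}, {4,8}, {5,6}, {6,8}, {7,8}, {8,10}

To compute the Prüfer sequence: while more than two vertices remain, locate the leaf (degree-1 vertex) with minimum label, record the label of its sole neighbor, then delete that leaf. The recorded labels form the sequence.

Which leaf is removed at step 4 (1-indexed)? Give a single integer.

Answer: 7

Derivation:
Step 1: current leaves = {1,5,7,9}. Remove leaf 1 (neighbor: 10).
Step 2: current leaves = {5,7,9,10}. Remove leaf 5 (neighbor: 6).
Step 3: current leaves = {6,7,9,10}. Remove leaf 6 (neighbor: 8).
Step 4: current leaves = {7,9,10}. Remove leaf 7 (neighbor: 8).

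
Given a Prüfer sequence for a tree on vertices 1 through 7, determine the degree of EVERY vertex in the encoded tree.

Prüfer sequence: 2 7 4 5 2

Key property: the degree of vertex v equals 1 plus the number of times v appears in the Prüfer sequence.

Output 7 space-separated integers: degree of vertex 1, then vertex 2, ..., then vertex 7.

p_1 = 2: count[2] becomes 1
p_2 = 7: count[7] becomes 1
p_3 = 4: count[4] becomes 1
p_4 = 5: count[5] becomes 1
p_5 = 2: count[2] becomes 2
Degrees (1 + count): deg[1]=1+0=1, deg[2]=1+2=3, deg[3]=1+0=1, deg[4]=1+1=2, deg[5]=1+1=2, deg[6]=1+0=1, deg[7]=1+1=2

Answer: 1 3 1 2 2 1 2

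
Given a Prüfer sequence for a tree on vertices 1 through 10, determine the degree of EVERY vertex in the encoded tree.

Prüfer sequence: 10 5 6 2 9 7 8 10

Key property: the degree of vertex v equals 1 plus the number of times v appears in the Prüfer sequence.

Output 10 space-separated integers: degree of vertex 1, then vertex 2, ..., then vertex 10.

Answer: 1 2 1 1 2 2 2 2 2 3

Derivation:
p_1 = 10: count[10] becomes 1
p_2 = 5: count[5] becomes 1
p_3 = 6: count[6] becomes 1
p_4 = 2: count[2] becomes 1
p_5 = 9: count[9] becomes 1
p_6 = 7: count[7] becomes 1
p_7 = 8: count[8] becomes 1
p_8 = 10: count[10] becomes 2
Degrees (1 + count): deg[1]=1+0=1, deg[2]=1+1=2, deg[3]=1+0=1, deg[4]=1+0=1, deg[5]=1+1=2, deg[6]=1+1=2, deg[7]=1+1=2, deg[8]=1+1=2, deg[9]=1+1=2, deg[10]=1+2=3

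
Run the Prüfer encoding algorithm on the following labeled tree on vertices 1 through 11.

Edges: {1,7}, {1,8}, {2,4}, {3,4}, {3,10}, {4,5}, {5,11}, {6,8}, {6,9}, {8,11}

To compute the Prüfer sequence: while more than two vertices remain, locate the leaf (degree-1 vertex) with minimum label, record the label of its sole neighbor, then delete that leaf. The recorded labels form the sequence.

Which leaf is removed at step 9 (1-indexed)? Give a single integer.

Answer: 4

Derivation:
Step 1: current leaves = {2,7,9,10}. Remove leaf 2 (neighbor: 4).
Step 2: current leaves = {7,9,10}. Remove leaf 7 (neighbor: 1).
Step 3: current leaves = {1,9,10}. Remove leaf 1 (neighbor: 8).
Step 4: current leaves = {9,10}. Remove leaf 9 (neighbor: 6).
Step 5: current leaves = {6,10}. Remove leaf 6 (neighbor: 8).
Step 6: current leaves = {8,10}. Remove leaf 8 (neighbor: 11).
Step 7: current leaves = {10,11}. Remove leaf 10 (neighbor: 3).
Step 8: current leaves = {3,11}. Remove leaf 3 (neighbor: 4).
Step 9: current leaves = {4,11}. Remove leaf 4 (neighbor: 5).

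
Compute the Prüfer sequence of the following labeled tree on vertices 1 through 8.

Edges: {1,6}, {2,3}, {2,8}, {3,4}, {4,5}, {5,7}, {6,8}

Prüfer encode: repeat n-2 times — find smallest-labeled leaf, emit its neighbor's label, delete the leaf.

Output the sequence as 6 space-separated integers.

Answer: 6 8 5 4 3 2

Derivation:
Step 1: leaves = {1,7}. Remove smallest leaf 1, emit neighbor 6.
Step 2: leaves = {6,7}. Remove smallest leaf 6, emit neighbor 8.
Step 3: leaves = {7,8}. Remove smallest leaf 7, emit neighbor 5.
Step 4: leaves = {5,8}. Remove smallest leaf 5, emit neighbor 4.
Step 5: leaves = {4,8}. Remove smallest leaf 4, emit neighbor 3.
Step 6: leaves = {3,8}. Remove smallest leaf 3, emit neighbor 2.
Done: 2 vertices remain (2, 8). Sequence = [6 8 5 4 3 2]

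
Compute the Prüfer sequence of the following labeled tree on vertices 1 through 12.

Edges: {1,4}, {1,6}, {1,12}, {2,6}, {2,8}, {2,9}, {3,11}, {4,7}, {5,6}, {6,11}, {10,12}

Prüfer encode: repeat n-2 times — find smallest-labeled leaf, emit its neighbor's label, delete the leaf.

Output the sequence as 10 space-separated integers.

Step 1: leaves = {3,5,7,8,9,10}. Remove smallest leaf 3, emit neighbor 11.
Step 2: leaves = {5,7,8,9,10,11}. Remove smallest leaf 5, emit neighbor 6.
Step 3: leaves = {7,8,9,10,11}. Remove smallest leaf 7, emit neighbor 4.
Step 4: leaves = {4,8,9,10,11}. Remove smallest leaf 4, emit neighbor 1.
Step 5: leaves = {8,9,10,11}. Remove smallest leaf 8, emit neighbor 2.
Step 6: leaves = {9,10,11}. Remove smallest leaf 9, emit neighbor 2.
Step 7: leaves = {2,10,11}. Remove smallest leaf 2, emit neighbor 6.
Step 8: leaves = {10,11}. Remove smallest leaf 10, emit neighbor 12.
Step 9: leaves = {11,12}. Remove smallest leaf 11, emit neighbor 6.
Step 10: leaves = {6,12}. Remove smallest leaf 6, emit neighbor 1.
Done: 2 vertices remain (1, 12). Sequence = [11 6 4 1 2 2 6 12 6 1]

Answer: 11 6 4 1 2 2 6 12 6 1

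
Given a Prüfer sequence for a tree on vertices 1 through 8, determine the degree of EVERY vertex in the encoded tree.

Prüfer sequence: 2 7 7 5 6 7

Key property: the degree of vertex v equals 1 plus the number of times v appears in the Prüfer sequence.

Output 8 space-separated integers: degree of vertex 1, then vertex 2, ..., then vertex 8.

Answer: 1 2 1 1 2 2 4 1

Derivation:
p_1 = 2: count[2] becomes 1
p_2 = 7: count[7] becomes 1
p_3 = 7: count[7] becomes 2
p_4 = 5: count[5] becomes 1
p_5 = 6: count[6] becomes 1
p_6 = 7: count[7] becomes 3
Degrees (1 + count): deg[1]=1+0=1, deg[2]=1+1=2, deg[3]=1+0=1, deg[4]=1+0=1, deg[5]=1+1=2, deg[6]=1+1=2, deg[7]=1+3=4, deg[8]=1+0=1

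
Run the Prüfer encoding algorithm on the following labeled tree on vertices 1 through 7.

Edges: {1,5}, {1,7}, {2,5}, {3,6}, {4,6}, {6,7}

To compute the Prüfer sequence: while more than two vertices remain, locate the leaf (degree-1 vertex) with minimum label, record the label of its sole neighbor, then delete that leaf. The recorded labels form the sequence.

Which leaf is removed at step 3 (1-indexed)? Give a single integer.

Answer: 4

Derivation:
Step 1: current leaves = {2,3,4}. Remove leaf 2 (neighbor: 5).
Step 2: current leaves = {3,4,5}. Remove leaf 3 (neighbor: 6).
Step 3: current leaves = {4,5}. Remove leaf 4 (neighbor: 6).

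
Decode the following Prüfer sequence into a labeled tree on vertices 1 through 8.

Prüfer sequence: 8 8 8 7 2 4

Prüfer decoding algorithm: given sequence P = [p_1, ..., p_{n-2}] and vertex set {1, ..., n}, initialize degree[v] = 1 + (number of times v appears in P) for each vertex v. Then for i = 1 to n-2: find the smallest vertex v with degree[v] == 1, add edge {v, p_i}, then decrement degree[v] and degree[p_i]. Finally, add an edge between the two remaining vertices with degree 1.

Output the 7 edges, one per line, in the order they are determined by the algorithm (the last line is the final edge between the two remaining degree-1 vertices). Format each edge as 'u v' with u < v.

Answer: 1 8
3 8
5 8
6 7
2 7
2 4
4 8

Derivation:
Initial degrees: {1:1, 2:2, 3:1, 4:2, 5:1, 6:1, 7:2, 8:4}
Step 1: smallest deg-1 vertex = 1, p_1 = 8. Add edge {1,8}. Now deg[1]=0, deg[8]=3.
Step 2: smallest deg-1 vertex = 3, p_2 = 8. Add edge {3,8}. Now deg[3]=0, deg[8]=2.
Step 3: smallest deg-1 vertex = 5, p_3 = 8. Add edge {5,8}. Now deg[5]=0, deg[8]=1.
Step 4: smallest deg-1 vertex = 6, p_4 = 7. Add edge {6,7}. Now deg[6]=0, deg[7]=1.
Step 5: smallest deg-1 vertex = 7, p_5 = 2. Add edge {2,7}. Now deg[7]=0, deg[2]=1.
Step 6: smallest deg-1 vertex = 2, p_6 = 4. Add edge {2,4}. Now deg[2]=0, deg[4]=1.
Final: two remaining deg-1 vertices are 4, 8. Add edge {4,8}.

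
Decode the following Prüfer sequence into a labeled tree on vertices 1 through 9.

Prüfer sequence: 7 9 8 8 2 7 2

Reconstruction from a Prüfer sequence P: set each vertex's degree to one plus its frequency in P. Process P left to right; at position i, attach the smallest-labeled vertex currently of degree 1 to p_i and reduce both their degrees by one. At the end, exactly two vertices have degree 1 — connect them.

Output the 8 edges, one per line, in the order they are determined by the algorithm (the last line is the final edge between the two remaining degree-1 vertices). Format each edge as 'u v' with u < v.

Answer: 1 7
3 9
4 8
5 8
2 6
7 8
2 7
2 9

Derivation:
Initial degrees: {1:1, 2:3, 3:1, 4:1, 5:1, 6:1, 7:3, 8:3, 9:2}
Step 1: smallest deg-1 vertex = 1, p_1 = 7. Add edge {1,7}. Now deg[1]=0, deg[7]=2.
Step 2: smallest deg-1 vertex = 3, p_2 = 9. Add edge {3,9}. Now deg[3]=0, deg[9]=1.
Step 3: smallest deg-1 vertex = 4, p_3 = 8. Add edge {4,8}. Now deg[4]=0, deg[8]=2.
Step 4: smallest deg-1 vertex = 5, p_4 = 8. Add edge {5,8}. Now deg[5]=0, deg[8]=1.
Step 5: smallest deg-1 vertex = 6, p_5 = 2. Add edge {2,6}. Now deg[6]=0, deg[2]=2.
Step 6: smallest deg-1 vertex = 8, p_6 = 7. Add edge {7,8}. Now deg[8]=0, deg[7]=1.
Step 7: smallest deg-1 vertex = 7, p_7 = 2. Add edge {2,7}. Now deg[7]=0, deg[2]=1.
Final: two remaining deg-1 vertices are 2, 9. Add edge {2,9}.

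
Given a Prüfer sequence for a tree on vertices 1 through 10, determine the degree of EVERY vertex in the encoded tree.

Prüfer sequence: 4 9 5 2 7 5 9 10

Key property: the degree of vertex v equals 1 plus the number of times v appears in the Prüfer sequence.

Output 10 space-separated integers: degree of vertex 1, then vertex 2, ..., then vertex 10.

p_1 = 4: count[4] becomes 1
p_2 = 9: count[9] becomes 1
p_3 = 5: count[5] becomes 1
p_4 = 2: count[2] becomes 1
p_5 = 7: count[7] becomes 1
p_6 = 5: count[5] becomes 2
p_7 = 9: count[9] becomes 2
p_8 = 10: count[10] becomes 1
Degrees (1 + count): deg[1]=1+0=1, deg[2]=1+1=2, deg[3]=1+0=1, deg[4]=1+1=2, deg[5]=1+2=3, deg[6]=1+0=1, deg[7]=1+1=2, deg[8]=1+0=1, deg[9]=1+2=3, deg[10]=1+1=2

Answer: 1 2 1 2 3 1 2 1 3 2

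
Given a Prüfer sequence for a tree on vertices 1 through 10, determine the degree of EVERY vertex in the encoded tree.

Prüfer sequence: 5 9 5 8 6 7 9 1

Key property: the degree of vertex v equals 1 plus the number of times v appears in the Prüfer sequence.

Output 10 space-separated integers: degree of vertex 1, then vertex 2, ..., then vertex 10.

Answer: 2 1 1 1 3 2 2 2 3 1

Derivation:
p_1 = 5: count[5] becomes 1
p_2 = 9: count[9] becomes 1
p_3 = 5: count[5] becomes 2
p_4 = 8: count[8] becomes 1
p_5 = 6: count[6] becomes 1
p_6 = 7: count[7] becomes 1
p_7 = 9: count[9] becomes 2
p_8 = 1: count[1] becomes 1
Degrees (1 + count): deg[1]=1+1=2, deg[2]=1+0=1, deg[3]=1+0=1, deg[4]=1+0=1, deg[5]=1+2=3, deg[6]=1+1=2, deg[7]=1+1=2, deg[8]=1+1=2, deg[9]=1+2=3, deg[10]=1+0=1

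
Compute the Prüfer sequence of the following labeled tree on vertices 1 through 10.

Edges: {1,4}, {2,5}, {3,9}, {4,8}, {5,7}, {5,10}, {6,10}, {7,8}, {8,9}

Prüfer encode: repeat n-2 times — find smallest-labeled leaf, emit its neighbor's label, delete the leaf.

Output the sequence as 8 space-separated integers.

Step 1: leaves = {1,2,3,6}. Remove smallest leaf 1, emit neighbor 4.
Step 2: leaves = {2,3,4,6}. Remove smallest leaf 2, emit neighbor 5.
Step 3: leaves = {3,4,6}. Remove smallest leaf 3, emit neighbor 9.
Step 4: leaves = {4,6,9}. Remove smallest leaf 4, emit neighbor 8.
Step 5: leaves = {6,9}. Remove smallest leaf 6, emit neighbor 10.
Step 6: leaves = {9,10}. Remove smallest leaf 9, emit neighbor 8.
Step 7: leaves = {8,10}. Remove smallest leaf 8, emit neighbor 7.
Step 8: leaves = {7,10}. Remove smallest leaf 7, emit neighbor 5.
Done: 2 vertices remain (5, 10). Sequence = [4 5 9 8 10 8 7 5]

Answer: 4 5 9 8 10 8 7 5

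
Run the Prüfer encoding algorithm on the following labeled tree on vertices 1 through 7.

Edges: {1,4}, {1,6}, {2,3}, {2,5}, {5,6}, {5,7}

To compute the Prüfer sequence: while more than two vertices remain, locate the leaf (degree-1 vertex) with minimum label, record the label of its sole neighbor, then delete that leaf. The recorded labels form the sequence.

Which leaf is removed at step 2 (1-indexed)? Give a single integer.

Step 1: current leaves = {3,4,7}. Remove leaf 3 (neighbor: 2).
Step 2: current leaves = {2,4,7}. Remove leaf 2 (neighbor: 5).

Answer: 2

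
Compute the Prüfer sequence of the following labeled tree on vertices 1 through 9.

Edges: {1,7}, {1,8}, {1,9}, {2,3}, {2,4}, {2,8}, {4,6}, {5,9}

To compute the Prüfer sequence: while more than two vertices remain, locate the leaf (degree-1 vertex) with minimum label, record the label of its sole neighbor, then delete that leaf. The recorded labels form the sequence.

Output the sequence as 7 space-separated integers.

Answer: 2 9 4 2 8 1 1

Derivation:
Step 1: leaves = {3,5,6,7}. Remove smallest leaf 3, emit neighbor 2.
Step 2: leaves = {5,6,7}. Remove smallest leaf 5, emit neighbor 9.
Step 3: leaves = {6,7,9}. Remove smallest leaf 6, emit neighbor 4.
Step 4: leaves = {4,7,9}. Remove smallest leaf 4, emit neighbor 2.
Step 5: leaves = {2,7,9}. Remove smallest leaf 2, emit neighbor 8.
Step 6: leaves = {7,8,9}. Remove smallest leaf 7, emit neighbor 1.
Step 7: leaves = {8,9}. Remove smallest leaf 8, emit neighbor 1.
Done: 2 vertices remain (1, 9). Sequence = [2 9 4 2 8 1 1]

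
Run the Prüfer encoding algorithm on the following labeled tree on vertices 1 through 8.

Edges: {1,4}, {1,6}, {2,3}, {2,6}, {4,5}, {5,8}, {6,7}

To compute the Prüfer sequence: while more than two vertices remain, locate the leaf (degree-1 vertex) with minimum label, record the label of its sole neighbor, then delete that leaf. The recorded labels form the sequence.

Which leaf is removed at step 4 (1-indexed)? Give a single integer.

Step 1: current leaves = {3,7,8}. Remove leaf 3 (neighbor: 2).
Step 2: current leaves = {2,7,8}. Remove leaf 2 (neighbor: 6).
Step 3: current leaves = {7,8}. Remove leaf 7 (neighbor: 6).
Step 4: current leaves = {6,8}. Remove leaf 6 (neighbor: 1).

Answer: 6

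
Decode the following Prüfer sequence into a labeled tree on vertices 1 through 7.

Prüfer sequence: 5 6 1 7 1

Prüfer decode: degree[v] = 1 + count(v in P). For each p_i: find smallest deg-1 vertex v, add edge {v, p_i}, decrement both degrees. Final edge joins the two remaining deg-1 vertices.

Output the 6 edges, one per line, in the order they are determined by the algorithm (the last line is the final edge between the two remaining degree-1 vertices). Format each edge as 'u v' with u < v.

Initial degrees: {1:3, 2:1, 3:1, 4:1, 5:2, 6:2, 7:2}
Step 1: smallest deg-1 vertex = 2, p_1 = 5. Add edge {2,5}. Now deg[2]=0, deg[5]=1.
Step 2: smallest deg-1 vertex = 3, p_2 = 6. Add edge {3,6}. Now deg[3]=0, deg[6]=1.
Step 3: smallest deg-1 vertex = 4, p_3 = 1. Add edge {1,4}. Now deg[4]=0, deg[1]=2.
Step 4: smallest deg-1 vertex = 5, p_4 = 7. Add edge {5,7}. Now deg[5]=0, deg[7]=1.
Step 5: smallest deg-1 vertex = 6, p_5 = 1. Add edge {1,6}. Now deg[6]=0, deg[1]=1.
Final: two remaining deg-1 vertices are 1, 7. Add edge {1,7}.

Answer: 2 5
3 6
1 4
5 7
1 6
1 7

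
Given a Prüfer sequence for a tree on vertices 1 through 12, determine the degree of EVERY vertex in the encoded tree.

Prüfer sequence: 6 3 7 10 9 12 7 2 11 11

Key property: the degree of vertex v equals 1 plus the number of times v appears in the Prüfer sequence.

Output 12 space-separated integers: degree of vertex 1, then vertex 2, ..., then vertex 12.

Answer: 1 2 2 1 1 2 3 1 2 2 3 2

Derivation:
p_1 = 6: count[6] becomes 1
p_2 = 3: count[3] becomes 1
p_3 = 7: count[7] becomes 1
p_4 = 10: count[10] becomes 1
p_5 = 9: count[9] becomes 1
p_6 = 12: count[12] becomes 1
p_7 = 7: count[7] becomes 2
p_8 = 2: count[2] becomes 1
p_9 = 11: count[11] becomes 1
p_10 = 11: count[11] becomes 2
Degrees (1 + count): deg[1]=1+0=1, deg[2]=1+1=2, deg[3]=1+1=2, deg[4]=1+0=1, deg[5]=1+0=1, deg[6]=1+1=2, deg[7]=1+2=3, deg[8]=1+0=1, deg[9]=1+1=2, deg[10]=1+1=2, deg[11]=1+2=3, deg[12]=1+1=2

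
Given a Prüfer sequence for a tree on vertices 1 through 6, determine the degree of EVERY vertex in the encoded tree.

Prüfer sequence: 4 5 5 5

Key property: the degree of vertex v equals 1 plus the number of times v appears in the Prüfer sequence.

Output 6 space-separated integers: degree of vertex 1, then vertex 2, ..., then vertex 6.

p_1 = 4: count[4] becomes 1
p_2 = 5: count[5] becomes 1
p_3 = 5: count[5] becomes 2
p_4 = 5: count[5] becomes 3
Degrees (1 + count): deg[1]=1+0=1, deg[2]=1+0=1, deg[3]=1+0=1, deg[4]=1+1=2, deg[5]=1+3=4, deg[6]=1+0=1

Answer: 1 1 1 2 4 1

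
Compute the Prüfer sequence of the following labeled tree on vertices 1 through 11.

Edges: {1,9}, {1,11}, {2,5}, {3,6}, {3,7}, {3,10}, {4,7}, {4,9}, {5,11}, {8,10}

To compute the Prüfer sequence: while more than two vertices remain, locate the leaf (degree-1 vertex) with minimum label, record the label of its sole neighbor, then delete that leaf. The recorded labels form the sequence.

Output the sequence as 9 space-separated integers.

Step 1: leaves = {2,6,8}. Remove smallest leaf 2, emit neighbor 5.
Step 2: leaves = {5,6,8}. Remove smallest leaf 5, emit neighbor 11.
Step 3: leaves = {6,8,11}. Remove smallest leaf 6, emit neighbor 3.
Step 4: leaves = {8,11}. Remove smallest leaf 8, emit neighbor 10.
Step 5: leaves = {10,11}. Remove smallest leaf 10, emit neighbor 3.
Step 6: leaves = {3,11}. Remove smallest leaf 3, emit neighbor 7.
Step 7: leaves = {7,11}. Remove smallest leaf 7, emit neighbor 4.
Step 8: leaves = {4,11}. Remove smallest leaf 4, emit neighbor 9.
Step 9: leaves = {9,11}. Remove smallest leaf 9, emit neighbor 1.
Done: 2 vertices remain (1, 11). Sequence = [5 11 3 10 3 7 4 9 1]

Answer: 5 11 3 10 3 7 4 9 1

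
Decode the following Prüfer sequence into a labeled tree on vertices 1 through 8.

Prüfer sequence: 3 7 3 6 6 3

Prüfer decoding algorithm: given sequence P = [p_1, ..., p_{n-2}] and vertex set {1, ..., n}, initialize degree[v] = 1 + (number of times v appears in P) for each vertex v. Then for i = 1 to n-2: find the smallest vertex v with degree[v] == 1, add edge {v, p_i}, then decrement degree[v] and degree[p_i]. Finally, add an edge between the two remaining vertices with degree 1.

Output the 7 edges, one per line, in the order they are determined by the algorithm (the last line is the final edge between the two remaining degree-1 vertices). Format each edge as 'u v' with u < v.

Initial degrees: {1:1, 2:1, 3:4, 4:1, 5:1, 6:3, 7:2, 8:1}
Step 1: smallest deg-1 vertex = 1, p_1 = 3. Add edge {1,3}. Now deg[1]=0, deg[3]=3.
Step 2: smallest deg-1 vertex = 2, p_2 = 7. Add edge {2,7}. Now deg[2]=0, deg[7]=1.
Step 3: smallest deg-1 vertex = 4, p_3 = 3. Add edge {3,4}. Now deg[4]=0, deg[3]=2.
Step 4: smallest deg-1 vertex = 5, p_4 = 6. Add edge {5,6}. Now deg[5]=0, deg[6]=2.
Step 5: smallest deg-1 vertex = 7, p_5 = 6. Add edge {6,7}. Now deg[7]=0, deg[6]=1.
Step 6: smallest deg-1 vertex = 6, p_6 = 3. Add edge {3,6}. Now deg[6]=0, deg[3]=1.
Final: two remaining deg-1 vertices are 3, 8. Add edge {3,8}.

Answer: 1 3
2 7
3 4
5 6
6 7
3 6
3 8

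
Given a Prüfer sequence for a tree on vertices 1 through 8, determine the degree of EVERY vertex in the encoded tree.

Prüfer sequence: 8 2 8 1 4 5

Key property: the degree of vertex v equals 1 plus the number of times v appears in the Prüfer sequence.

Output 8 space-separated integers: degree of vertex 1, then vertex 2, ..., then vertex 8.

Answer: 2 2 1 2 2 1 1 3

Derivation:
p_1 = 8: count[8] becomes 1
p_2 = 2: count[2] becomes 1
p_3 = 8: count[8] becomes 2
p_4 = 1: count[1] becomes 1
p_5 = 4: count[4] becomes 1
p_6 = 5: count[5] becomes 1
Degrees (1 + count): deg[1]=1+1=2, deg[2]=1+1=2, deg[3]=1+0=1, deg[4]=1+1=2, deg[5]=1+1=2, deg[6]=1+0=1, deg[7]=1+0=1, deg[8]=1+2=3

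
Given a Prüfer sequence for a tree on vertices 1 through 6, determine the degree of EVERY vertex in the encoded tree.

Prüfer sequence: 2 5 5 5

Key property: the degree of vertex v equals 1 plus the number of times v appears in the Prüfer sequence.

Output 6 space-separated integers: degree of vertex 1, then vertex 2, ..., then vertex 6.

p_1 = 2: count[2] becomes 1
p_2 = 5: count[5] becomes 1
p_3 = 5: count[5] becomes 2
p_4 = 5: count[5] becomes 3
Degrees (1 + count): deg[1]=1+0=1, deg[2]=1+1=2, deg[3]=1+0=1, deg[4]=1+0=1, deg[5]=1+3=4, deg[6]=1+0=1

Answer: 1 2 1 1 4 1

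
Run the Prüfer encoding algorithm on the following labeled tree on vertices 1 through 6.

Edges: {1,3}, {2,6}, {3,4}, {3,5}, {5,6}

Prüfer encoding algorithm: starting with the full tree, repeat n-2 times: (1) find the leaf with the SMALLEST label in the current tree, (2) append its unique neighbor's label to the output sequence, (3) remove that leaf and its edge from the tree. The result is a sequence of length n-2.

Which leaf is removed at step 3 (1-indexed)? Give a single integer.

Step 1: current leaves = {1,2,4}. Remove leaf 1 (neighbor: 3).
Step 2: current leaves = {2,4}. Remove leaf 2 (neighbor: 6).
Step 3: current leaves = {4,6}. Remove leaf 4 (neighbor: 3).

Answer: 4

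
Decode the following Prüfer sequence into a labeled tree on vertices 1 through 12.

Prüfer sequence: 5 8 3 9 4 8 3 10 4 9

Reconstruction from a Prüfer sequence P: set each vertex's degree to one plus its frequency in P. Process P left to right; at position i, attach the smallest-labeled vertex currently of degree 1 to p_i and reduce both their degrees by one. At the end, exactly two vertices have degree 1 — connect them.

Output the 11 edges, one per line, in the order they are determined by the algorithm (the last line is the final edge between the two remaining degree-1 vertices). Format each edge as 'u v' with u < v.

Answer: 1 5
2 8
3 5
6 9
4 7
8 11
3 8
3 10
4 10
4 9
9 12

Derivation:
Initial degrees: {1:1, 2:1, 3:3, 4:3, 5:2, 6:1, 7:1, 8:3, 9:3, 10:2, 11:1, 12:1}
Step 1: smallest deg-1 vertex = 1, p_1 = 5. Add edge {1,5}. Now deg[1]=0, deg[5]=1.
Step 2: smallest deg-1 vertex = 2, p_2 = 8. Add edge {2,8}. Now deg[2]=0, deg[8]=2.
Step 3: smallest deg-1 vertex = 5, p_3 = 3. Add edge {3,5}. Now deg[5]=0, deg[3]=2.
Step 4: smallest deg-1 vertex = 6, p_4 = 9. Add edge {6,9}. Now deg[6]=0, deg[9]=2.
Step 5: smallest deg-1 vertex = 7, p_5 = 4. Add edge {4,7}. Now deg[7]=0, deg[4]=2.
Step 6: smallest deg-1 vertex = 11, p_6 = 8. Add edge {8,11}. Now deg[11]=0, deg[8]=1.
Step 7: smallest deg-1 vertex = 8, p_7 = 3. Add edge {3,8}. Now deg[8]=0, deg[3]=1.
Step 8: smallest deg-1 vertex = 3, p_8 = 10. Add edge {3,10}. Now deg[3]=0, deg[10]=1.
Step 9: smallest deg-1 vertex = 10, p_9 = 4. Add edge {4,10}. Now deg[10]=0, deg[4]=1.
Step 10: smallest deg-1 vertex = 4, p_10 = 9. Add edge {4,9}. Now deg[4]=0, deg[9]=1.
Final: two remaining deg-1 vertices are 9, 12. Add edge {9,12}.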